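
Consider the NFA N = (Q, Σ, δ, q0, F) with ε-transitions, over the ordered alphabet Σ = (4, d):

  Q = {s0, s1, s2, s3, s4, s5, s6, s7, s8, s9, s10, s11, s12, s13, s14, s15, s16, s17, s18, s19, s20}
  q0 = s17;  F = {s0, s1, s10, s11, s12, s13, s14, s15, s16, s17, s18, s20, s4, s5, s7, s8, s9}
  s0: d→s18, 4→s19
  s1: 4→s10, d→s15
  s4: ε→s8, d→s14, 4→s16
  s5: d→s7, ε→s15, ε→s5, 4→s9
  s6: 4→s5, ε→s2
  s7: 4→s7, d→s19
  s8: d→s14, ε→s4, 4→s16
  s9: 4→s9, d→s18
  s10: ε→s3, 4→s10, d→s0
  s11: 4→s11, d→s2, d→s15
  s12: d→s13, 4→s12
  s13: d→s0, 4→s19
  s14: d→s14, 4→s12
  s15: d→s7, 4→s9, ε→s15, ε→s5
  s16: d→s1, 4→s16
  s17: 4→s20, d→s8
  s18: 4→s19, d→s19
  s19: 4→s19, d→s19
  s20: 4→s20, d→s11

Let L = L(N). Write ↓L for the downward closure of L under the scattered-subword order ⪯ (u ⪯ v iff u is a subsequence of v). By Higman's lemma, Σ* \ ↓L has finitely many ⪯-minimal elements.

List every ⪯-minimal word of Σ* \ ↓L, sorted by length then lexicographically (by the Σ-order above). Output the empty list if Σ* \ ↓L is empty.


|Q|=21, |F|=17, |δ|=46 (8 ε).
min D↑ (16 st, q0=0, F={14}): 0:4→1,d→2 1:4→1,d→3 2:4→4,d→5 3:4→3,d→6 4:4→4,d→7 5:4→8,d→5 6:4→9,d→10 7:4→11,d→6 8:4→8,d→12 9:4→9,d→13 10:4→10,d→14 11:4→11,d→15 12:4→14,d→15 13:4→14,d→14 14:4→14,d→14 15:4→14,d→13 (ε-aug+det+¬).
'4dddd': |S_i|=[20, 16, 13, 8, 3, 1] end={s19} ∉↓L; 5/5 single-dels accept.
'dd4d4': |S_i|=[20, 18, 14, 9, 4, 1] end={s19} rej; 5/5 deletions ∈↓L.
2 words, ⪯-incomp.

A = [4dddd, dd4d4].


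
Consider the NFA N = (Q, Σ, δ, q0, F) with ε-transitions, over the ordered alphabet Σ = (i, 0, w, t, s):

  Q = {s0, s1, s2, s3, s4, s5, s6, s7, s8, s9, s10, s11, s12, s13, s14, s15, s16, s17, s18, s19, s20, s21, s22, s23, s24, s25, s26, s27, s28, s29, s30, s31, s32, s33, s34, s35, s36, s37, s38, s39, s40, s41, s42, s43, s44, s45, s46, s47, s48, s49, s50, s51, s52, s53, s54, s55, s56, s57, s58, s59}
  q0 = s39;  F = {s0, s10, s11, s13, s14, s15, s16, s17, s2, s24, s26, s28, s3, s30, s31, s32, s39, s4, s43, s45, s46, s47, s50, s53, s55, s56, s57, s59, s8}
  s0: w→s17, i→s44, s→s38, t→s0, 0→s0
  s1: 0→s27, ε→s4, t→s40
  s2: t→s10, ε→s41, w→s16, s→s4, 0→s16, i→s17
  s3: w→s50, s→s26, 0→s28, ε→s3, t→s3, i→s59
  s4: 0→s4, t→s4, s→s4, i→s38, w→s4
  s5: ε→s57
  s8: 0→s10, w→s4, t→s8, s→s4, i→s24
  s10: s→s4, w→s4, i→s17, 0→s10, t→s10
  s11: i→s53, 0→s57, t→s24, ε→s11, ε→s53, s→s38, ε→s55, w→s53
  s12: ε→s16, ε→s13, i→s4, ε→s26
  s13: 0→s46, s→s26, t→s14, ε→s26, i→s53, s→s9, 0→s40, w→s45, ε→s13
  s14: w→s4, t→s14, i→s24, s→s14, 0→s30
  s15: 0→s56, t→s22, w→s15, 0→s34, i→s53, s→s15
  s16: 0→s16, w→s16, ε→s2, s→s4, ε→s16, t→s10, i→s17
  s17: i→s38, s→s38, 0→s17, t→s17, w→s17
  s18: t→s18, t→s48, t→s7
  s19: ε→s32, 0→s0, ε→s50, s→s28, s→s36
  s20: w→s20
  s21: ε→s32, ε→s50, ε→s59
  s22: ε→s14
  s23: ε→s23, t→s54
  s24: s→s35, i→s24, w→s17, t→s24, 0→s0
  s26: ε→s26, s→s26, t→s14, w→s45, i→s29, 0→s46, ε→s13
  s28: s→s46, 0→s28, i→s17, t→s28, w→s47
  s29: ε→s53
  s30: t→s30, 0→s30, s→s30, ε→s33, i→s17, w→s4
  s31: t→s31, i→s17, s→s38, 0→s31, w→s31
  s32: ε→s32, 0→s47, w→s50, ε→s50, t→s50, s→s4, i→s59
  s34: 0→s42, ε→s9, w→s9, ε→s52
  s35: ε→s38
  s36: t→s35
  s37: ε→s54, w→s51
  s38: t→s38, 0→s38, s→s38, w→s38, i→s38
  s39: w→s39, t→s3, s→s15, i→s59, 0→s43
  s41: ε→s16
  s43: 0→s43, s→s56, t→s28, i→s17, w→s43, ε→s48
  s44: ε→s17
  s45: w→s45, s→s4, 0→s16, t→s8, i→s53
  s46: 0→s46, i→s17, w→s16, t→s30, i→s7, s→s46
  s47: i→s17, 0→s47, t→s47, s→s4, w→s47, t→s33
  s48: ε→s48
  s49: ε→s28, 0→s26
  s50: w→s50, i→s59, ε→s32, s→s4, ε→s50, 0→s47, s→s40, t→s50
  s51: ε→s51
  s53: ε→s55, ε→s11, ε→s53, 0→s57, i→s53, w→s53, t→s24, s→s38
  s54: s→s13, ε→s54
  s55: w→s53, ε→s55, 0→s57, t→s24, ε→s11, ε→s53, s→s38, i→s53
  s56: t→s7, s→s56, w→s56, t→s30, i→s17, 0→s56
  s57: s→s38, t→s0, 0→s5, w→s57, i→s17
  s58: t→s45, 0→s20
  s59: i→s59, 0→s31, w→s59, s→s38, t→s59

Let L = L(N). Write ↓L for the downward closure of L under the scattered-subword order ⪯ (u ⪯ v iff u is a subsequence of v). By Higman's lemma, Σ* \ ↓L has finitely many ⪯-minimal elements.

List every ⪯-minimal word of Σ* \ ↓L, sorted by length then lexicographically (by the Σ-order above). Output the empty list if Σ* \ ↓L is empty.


|Q|=60, |F|=29, |δ|=222 (46 ε).
min D↑ (25 st, q0=0, F={6}): 0:i→1,0→2,w→0,t→3,s→4 1:i→1,0→5,w→1,t→1,s→6 2:i→7,0→2,w→2,t→8,s→9 3:i→1,0→8,w→10,t→3,s→11 4:i→12,0→9,w→4,t→13,s→4 5:i→7,0→5,w→5,t→5,s→6 6:i→6,0→6,w→6,t→6,s→6 7:i→6,0→7,w→7,t→7,s→6 8:i→7,0→8,w→14,t→8,s→15 9:i→7,0→9,w→9,t→16,s→9 10:i→1,0→14,w→10,t→10,s→17 11:i→12,0→15,w→18,t→13,s→11 12:i→12,0→19,w→12,t→20,s→6 13:i→20,0→16,w→17,t→13,s→13 14:i→7,0→14,w→14,t→14,s→17 15:i→7,0→15,w→21,t→16,s→15 16:i→7,0→16,w→17,t→16,s→16 17:i→6,0→17,w→17,t→17,s→17 18:i→12,0→21,w→18,t→22,s→17 19:i→7,0→19,w→19,t→23,s→6 20:i→20,0→23,w→7,t→20,s→6 21:i→7,0→21,w→21,t→24,s→17 22:i→20,0→24,w→17,t→22,s→17 23:i→7,0→23,w→7,t→23,s→6 24:i→7,0→24,w→17,t→24,s→17 (ε-aug+det+¬).
'is': run [44, 15, 2] end={s35,s38} ∉↓L; 2/2 single-dels accept.
'0ii': run [44, 26, 4, 1] end={s38} — reject; 3/3 single-dels accept.
'twsi': run [44, 36, 25, 4, 1] end={s38} ∉↓L; 4/4 single-dels accept.
'stwi': |S_i|=[44, 34, 14, 3, 1] end={s38} ∉↓L; 4/4 deletions ∈↓L.
4 minimals (antichain).

min(Σ*\↓L) = [is, 0ii, twsi, stwi].


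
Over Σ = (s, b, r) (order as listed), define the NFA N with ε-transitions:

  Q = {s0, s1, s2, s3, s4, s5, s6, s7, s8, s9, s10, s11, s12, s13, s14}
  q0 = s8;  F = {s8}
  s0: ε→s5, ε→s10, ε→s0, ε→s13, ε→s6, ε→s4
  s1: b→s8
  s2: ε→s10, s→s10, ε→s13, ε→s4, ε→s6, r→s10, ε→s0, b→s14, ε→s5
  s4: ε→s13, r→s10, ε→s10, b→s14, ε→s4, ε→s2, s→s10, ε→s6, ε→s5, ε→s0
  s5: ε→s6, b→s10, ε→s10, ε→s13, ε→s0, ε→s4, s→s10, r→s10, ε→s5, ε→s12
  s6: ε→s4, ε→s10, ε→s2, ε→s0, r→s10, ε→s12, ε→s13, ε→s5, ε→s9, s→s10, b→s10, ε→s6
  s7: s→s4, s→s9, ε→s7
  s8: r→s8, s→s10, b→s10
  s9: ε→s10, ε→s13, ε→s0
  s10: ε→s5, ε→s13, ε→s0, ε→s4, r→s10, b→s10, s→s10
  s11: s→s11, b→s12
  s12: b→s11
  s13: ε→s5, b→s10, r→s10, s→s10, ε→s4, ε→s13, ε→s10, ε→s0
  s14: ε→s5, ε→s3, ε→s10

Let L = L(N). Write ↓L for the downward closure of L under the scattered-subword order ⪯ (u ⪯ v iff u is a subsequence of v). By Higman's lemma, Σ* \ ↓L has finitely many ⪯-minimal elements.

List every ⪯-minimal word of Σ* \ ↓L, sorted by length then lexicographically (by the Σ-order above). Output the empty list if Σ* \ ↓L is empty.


min(Σ*\↓L) = [s, b].

|Q|=15, |F|=1, |δ|=78 (51 ε).
min D↑ (2 st, q0=0, F={1}): 0:s→1,b→1,r→0 1:s→1,b→1,r→1 (ε-aug+det+¬).
's': N↓-sim [13, 12] end={s0,s10,s11,s12,s13,s14,s2,s3,s4,s5,s6,s9} — reject; 1/1 single-dels accept.
'b': |S_i|=[13, 12] end={s0,s10,s11,s12,s13,s14,s2,s3,s4,s5,s6,s9} — reject; 1/1 single-dels accept.
2 minimals (antichain).


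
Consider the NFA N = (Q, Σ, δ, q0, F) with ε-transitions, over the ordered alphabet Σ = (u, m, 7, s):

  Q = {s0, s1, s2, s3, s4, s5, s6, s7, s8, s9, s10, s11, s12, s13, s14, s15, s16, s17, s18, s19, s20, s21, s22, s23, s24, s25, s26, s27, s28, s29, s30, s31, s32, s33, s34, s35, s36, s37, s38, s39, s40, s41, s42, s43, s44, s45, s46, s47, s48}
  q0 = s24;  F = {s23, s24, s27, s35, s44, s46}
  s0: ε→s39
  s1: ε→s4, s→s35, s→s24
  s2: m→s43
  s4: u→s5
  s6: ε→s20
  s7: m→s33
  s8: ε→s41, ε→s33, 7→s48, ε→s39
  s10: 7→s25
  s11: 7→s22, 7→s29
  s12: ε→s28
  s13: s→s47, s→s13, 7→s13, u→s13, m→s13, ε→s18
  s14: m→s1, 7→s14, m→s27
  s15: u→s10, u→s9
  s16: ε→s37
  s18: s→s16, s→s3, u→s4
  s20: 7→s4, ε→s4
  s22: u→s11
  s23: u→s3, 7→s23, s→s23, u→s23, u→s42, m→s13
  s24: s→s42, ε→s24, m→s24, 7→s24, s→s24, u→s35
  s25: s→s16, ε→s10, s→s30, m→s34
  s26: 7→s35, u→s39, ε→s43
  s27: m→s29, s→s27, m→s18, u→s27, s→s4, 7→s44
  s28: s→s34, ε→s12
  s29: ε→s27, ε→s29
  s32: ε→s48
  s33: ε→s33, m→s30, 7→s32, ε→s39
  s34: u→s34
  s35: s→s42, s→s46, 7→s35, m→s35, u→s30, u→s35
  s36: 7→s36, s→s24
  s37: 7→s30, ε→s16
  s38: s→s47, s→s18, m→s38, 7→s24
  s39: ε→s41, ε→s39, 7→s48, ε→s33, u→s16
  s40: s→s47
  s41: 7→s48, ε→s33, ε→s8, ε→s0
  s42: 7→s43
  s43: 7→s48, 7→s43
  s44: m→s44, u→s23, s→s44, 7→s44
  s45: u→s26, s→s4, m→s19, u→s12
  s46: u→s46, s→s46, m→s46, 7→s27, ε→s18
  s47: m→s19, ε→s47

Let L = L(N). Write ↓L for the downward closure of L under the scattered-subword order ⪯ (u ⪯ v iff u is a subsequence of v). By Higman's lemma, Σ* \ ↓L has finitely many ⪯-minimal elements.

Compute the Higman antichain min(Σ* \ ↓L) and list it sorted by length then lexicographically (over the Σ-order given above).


|Q|=49, |F|=6, |δ|=111 (28 ε).
min D↑ (7 st, q0=0, F={6}): 0:u→1,m→0,7→0,s→0 1:u→1,m→1,7→1,s→2 2:u→2,m→2,7→3,s→2 3:u→3,m→3,7→4,s→3 4:u→5,m→4,7→4,s→4 5:u→5,m→6,7→5,s→5 6:u→6,m→6,7→6,s→6 (ε-aug+det+¬).
'us77um': run [20, 19, 18, 17, 15, 14, 10] end={s13,s16,s18,s19,s3,s30,s37,s4,s47,s5} ∉↓L; 6/6 deletions ∈↓L.
1 minimals (antichain).

min(Σ*\↓L) = [us77um].


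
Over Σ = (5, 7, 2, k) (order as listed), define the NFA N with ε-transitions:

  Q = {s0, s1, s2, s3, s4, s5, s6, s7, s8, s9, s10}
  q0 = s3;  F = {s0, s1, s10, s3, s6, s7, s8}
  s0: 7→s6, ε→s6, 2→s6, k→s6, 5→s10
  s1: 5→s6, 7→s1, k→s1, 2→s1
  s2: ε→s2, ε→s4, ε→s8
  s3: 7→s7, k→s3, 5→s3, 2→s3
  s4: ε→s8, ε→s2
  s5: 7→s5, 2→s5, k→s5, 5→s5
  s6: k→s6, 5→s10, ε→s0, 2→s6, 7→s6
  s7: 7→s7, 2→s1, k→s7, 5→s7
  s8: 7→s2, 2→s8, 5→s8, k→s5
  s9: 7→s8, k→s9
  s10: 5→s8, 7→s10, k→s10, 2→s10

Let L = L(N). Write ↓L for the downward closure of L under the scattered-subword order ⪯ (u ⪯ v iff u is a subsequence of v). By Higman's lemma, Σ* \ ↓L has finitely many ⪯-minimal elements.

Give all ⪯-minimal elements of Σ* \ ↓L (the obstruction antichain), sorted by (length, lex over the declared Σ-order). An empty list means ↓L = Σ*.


min(Σ*\↓L) = [72555k].

|Q|=11, |F|=7, |δ|=41 (7 ε).
min D↑ (7 st, q0=0, F={6}): 0:5→0,7→1,2→0,k→0 1:5→1,7→1,2→2,k→1 2:5→3,7→2,2→2,k→2 3:5→4,7→3,2→3,k→3 4:5→5,7→4,2→4,k→4 5:5→5,7→5,2→5,k→6 6:5→6,7→6,2→6,k→6 [Hopcroft].
'72555k': run [10, 9, 8, 7, 5, 4, 1] end={s5} rej; 6/6 single-dels accept.
1 words, ⪯-incomp.


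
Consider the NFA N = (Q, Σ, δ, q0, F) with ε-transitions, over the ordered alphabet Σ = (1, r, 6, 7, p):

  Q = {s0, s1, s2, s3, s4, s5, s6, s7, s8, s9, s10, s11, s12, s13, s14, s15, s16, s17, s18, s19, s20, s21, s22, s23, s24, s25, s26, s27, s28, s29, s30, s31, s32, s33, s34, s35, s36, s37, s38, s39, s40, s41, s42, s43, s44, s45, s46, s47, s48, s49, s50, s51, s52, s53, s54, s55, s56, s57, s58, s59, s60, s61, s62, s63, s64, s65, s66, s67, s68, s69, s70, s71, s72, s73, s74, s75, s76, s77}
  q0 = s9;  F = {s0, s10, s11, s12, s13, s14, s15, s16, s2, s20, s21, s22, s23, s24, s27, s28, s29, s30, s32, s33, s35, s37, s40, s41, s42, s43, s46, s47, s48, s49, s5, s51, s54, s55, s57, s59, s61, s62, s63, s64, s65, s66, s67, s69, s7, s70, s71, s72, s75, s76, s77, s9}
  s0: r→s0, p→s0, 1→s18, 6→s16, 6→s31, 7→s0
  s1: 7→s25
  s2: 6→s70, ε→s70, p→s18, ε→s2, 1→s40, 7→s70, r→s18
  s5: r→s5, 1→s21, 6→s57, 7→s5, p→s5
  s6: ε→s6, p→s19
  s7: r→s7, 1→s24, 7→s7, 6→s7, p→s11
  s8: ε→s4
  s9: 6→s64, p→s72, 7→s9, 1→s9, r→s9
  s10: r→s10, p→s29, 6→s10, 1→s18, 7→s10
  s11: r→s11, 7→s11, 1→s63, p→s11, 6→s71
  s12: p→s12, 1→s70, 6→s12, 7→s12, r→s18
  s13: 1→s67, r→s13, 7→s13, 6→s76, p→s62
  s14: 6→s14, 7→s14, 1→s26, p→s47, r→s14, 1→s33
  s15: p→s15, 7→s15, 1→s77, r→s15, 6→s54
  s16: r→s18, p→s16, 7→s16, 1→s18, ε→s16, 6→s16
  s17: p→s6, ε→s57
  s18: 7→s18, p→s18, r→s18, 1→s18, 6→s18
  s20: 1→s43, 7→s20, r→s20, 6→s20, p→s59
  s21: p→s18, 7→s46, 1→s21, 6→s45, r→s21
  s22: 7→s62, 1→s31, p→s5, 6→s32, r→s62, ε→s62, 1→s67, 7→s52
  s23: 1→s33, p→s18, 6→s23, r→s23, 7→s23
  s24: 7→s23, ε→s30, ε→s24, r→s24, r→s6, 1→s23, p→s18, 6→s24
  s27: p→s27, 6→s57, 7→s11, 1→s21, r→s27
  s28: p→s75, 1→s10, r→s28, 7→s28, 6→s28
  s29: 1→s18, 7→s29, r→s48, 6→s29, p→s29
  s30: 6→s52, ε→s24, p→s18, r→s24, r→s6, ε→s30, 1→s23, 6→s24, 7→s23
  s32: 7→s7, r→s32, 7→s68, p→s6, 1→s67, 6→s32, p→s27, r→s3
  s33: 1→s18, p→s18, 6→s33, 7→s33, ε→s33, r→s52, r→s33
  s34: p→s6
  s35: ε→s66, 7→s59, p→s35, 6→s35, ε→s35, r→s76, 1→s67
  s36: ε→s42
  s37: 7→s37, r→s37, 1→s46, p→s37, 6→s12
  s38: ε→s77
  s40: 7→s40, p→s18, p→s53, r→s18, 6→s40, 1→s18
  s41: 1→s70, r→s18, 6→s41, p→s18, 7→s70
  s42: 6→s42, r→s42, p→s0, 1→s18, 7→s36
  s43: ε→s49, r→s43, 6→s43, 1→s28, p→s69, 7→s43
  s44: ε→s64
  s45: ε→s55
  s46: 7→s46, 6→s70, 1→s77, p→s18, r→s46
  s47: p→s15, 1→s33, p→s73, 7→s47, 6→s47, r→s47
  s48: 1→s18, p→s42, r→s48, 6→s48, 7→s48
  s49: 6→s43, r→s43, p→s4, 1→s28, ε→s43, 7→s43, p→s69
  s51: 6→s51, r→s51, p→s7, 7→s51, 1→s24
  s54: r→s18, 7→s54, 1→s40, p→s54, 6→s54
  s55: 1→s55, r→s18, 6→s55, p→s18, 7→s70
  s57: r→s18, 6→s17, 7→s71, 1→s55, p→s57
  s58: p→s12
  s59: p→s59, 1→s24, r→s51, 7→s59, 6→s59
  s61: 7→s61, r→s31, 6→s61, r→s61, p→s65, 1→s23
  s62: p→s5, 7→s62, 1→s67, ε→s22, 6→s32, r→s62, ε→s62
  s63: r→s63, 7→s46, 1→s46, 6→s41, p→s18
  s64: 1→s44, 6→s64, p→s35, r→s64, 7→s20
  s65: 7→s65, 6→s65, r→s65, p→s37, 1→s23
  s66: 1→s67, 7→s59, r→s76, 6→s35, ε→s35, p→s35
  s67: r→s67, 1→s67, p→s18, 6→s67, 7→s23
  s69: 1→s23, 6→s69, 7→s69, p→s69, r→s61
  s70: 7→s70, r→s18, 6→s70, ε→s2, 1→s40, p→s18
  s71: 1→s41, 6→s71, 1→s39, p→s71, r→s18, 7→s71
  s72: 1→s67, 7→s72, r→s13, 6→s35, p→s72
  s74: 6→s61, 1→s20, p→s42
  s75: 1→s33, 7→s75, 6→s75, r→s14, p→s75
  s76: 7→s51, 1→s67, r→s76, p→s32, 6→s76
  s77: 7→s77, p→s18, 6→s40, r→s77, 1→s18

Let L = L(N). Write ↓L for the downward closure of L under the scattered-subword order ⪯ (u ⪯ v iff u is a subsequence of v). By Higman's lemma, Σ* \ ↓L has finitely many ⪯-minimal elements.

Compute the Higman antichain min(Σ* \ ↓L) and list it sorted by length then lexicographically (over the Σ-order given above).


A = [p1p, p1711, 671111, prpp6r].

|Q|=78, |F|=52, |δ|=313 (24 ε).
min D↑ (48 st, q0=0, F={11}): 0:1→0,r→0,6→1,7→0,p→2 1:1→1,r→1,6→1,7→3,p→4 2:1→5,r→6,6→4,7→2,p→2 3:1→7,r→3,6→3,7→3,p→8 4:1→5,r→9,6→4,7→8,p→4 5:1→5,r→5,6→5,7→10,p→11 6:1→5,r→6,6→9,7→6,p→12 7:1→13,r→7,6→7,7→7,p→14 8:1→15,r→16,6→8,7→8,p→8 9:1→5,r→9,6→9,7→16,p→17 10:1→18,r→10,6→10,7→10,p→11 11:1→11,r→11,6→11,7→11,p→11 12:1→5,r→12,6→17,7→12,p→19 13:1→20,r→13,6→13,7→13,p→21 14:1→10,r→22,6→14,7→14,p→14 15:1→10,r→15,6→15,7→10,p→11 16:1→15,r→16,6→16,7→16,p→23 17:1→5,r→17,6→17,7→23,p→24 18:1→11,r→18,6→18,7→18,p→11 19:1→25,r→19,6→26,7→19,p→19 20:1→11,r→20,6→20,7→20,p→27 21:1→18,r→28,6→21,7→21,p→21 22:1→10,r→22,6→22,7→22,p→29 23:1→15,r→23,6→23,7→23,p→30 24:1→25,r→24,6→26,7→30,p→24 25:1→25,r→25,6→31,7→32,p→11 26:1→31,r→11,6→26,7→33,p→26 27:1→11,r→34,6→27,7→27,p→27 28:1→18,r→28,6→28,7→28,p→35 29:1→10,r→29,6→29,7→29,p→36 30:1→37,r→30,6→33,7→30,p→30 31:1→31,r→11,6→31,7→38,p→11 32:1→39,r→32,6→38,7→32,p→11 33:1→40,r→11,6→33,7→33,p→33 34:1→11,r→34,6→34,7→34,p→41 35:1→18,r→35,6→35,7→35,p→42 36:1→32,r→36,6→43,7→36,p→36 37:1→32,r→37,6→40,7→32,p→11 38:1→44,r→11,6→38,7→38,p→11 39:1→11,r→39,6→44,7→39,p→11 40:1→38,r→11,6→40,7→38,p→11 41:1→11,r→41,6→41,7→41,p→45 42:1→39,r→42,6→46,7→42,p→42 43:1→38,r→11,6→43,7→43,p→43 44:1→11,r→11,6→44,7→44,p→11 45:1→11,r→45,6→47,7→45,p→45 46:1→44,r→11,6→46,7→46,p→46 47:1→11,r→11,6→47,7→47,p→47 (ε-aug+det+¬).
'p1p': |S_i|=[68, 60, 23, 3] end={s18,s19,s53} rej; 3/3 del acc.
'p1711': |S_i|=[68, 60, 23, 10, 6, 1] end={s18} ∉↓L; 5/5 del acc.
'671111': run [68, 62, 48, 41, 26, 15, 1] end={s18} ∉↓L; 6/6 single-dels accept.
'prpp6r': |S_i|=[68, 60, 52, 45, 29, 18, 1] end={s18} ∉↓L; 6/6 single-dels accept.
4 words, ⪯-incomp.


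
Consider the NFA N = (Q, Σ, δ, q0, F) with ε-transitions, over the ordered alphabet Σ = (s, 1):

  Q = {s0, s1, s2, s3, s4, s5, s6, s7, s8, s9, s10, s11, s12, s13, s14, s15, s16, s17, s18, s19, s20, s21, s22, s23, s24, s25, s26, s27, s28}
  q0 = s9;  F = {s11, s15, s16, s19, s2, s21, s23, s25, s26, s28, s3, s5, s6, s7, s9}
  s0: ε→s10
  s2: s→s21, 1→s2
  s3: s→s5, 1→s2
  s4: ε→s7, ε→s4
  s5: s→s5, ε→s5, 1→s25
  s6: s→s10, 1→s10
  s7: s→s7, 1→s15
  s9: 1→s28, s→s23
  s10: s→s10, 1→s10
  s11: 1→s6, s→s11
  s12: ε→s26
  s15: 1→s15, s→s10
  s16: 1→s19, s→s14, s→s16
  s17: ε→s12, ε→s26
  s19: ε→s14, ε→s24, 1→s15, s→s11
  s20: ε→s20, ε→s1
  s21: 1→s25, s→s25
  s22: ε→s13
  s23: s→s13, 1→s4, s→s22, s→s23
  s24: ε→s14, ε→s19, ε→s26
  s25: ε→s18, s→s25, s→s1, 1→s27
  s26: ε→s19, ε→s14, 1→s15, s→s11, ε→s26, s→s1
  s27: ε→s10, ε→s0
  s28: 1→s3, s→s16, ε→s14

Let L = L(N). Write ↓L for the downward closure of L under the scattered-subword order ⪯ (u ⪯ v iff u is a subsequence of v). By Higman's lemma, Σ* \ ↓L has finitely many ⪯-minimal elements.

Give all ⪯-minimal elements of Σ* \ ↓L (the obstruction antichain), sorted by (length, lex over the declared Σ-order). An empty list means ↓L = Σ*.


A = [s11s, 11s11, 111ss1].

|Q|=29, |F|=15, |δ|=59 (22 ε).
min D↑ (15 st, q0=0, F={10}): 0:s→1,1→2 1:s→1,1→3 2:s→4,1→5 3:s→3,1→6 4:s→4,1→7 5:s→8,1→9 6:s→10,1→6 7:s→11,1→6 8:s→8,1→12 9:s→13,1→9 10:s→10,1→10 11:s→11,1→14 12:s→12,1→10 13:s→12,1→12 14:s→10,1→10.
's11s': |S_i|=[25, 21, 15, 5, 1] end={s10} rej; 4/4 del acc.
'11s11': N↓-sim [25, 21, 17, 10, 7, 3] end={s0,s10,s27} — reject; 5/5 del acc.
'111ss1': |S_i|=[25, 21, 17, 10, 7, 6, 3] end={s0,s10,s27} ∉↓L; 6/6 deletions ∈↓L.
3 minimals (antichain).


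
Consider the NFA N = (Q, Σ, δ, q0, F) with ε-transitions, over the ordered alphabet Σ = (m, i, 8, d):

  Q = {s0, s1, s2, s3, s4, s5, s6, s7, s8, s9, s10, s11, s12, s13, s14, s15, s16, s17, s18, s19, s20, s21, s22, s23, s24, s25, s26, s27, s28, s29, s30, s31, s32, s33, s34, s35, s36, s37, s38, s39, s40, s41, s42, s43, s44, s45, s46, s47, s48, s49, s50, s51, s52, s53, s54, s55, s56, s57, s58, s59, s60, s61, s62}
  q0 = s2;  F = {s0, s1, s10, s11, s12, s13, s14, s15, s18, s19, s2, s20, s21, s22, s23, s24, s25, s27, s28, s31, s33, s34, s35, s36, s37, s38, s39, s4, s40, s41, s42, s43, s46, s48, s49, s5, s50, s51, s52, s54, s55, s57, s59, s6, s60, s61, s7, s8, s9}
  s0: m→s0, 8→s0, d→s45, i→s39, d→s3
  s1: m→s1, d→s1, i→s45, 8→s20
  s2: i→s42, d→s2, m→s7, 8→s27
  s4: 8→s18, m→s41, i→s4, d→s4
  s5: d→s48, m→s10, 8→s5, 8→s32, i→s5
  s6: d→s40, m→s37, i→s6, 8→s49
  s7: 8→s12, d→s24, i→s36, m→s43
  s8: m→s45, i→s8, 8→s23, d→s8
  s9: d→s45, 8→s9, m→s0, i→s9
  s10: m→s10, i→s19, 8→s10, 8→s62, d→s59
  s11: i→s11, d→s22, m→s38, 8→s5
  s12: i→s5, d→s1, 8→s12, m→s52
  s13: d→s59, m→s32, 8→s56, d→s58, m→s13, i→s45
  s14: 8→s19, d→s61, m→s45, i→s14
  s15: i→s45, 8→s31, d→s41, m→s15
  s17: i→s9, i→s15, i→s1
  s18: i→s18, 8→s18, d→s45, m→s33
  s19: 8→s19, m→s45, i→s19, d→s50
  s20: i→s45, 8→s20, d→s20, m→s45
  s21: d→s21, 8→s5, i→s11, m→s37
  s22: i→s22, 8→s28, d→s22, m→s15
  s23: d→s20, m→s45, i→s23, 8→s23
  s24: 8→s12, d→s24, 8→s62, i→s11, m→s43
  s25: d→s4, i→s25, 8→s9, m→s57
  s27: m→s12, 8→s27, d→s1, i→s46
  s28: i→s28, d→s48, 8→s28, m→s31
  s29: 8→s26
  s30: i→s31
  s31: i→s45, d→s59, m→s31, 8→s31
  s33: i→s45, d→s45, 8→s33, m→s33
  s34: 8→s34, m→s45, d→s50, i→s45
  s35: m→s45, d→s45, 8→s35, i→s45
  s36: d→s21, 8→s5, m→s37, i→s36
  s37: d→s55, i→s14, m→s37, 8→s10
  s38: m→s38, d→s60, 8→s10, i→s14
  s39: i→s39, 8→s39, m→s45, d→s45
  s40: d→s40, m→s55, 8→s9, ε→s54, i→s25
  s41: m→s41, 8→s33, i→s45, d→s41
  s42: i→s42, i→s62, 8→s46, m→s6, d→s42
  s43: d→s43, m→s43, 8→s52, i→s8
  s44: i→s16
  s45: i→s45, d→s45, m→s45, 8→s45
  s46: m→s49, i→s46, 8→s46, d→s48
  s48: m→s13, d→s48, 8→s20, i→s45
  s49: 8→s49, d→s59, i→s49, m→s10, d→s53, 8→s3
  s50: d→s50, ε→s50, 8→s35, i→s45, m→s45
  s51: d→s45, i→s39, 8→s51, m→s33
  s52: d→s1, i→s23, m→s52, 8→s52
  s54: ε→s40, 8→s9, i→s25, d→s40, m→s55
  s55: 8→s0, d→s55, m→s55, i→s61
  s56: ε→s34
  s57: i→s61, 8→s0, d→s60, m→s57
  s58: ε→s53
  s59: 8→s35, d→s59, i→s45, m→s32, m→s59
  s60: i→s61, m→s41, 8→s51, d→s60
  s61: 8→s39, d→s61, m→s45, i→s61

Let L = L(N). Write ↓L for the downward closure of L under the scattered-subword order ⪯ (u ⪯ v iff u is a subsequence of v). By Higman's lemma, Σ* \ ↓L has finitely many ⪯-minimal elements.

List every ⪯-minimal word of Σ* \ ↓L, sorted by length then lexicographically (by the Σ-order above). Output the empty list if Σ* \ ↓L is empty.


A = [8di, mmim, 8d8m, imd8d, mdidmi].

|Q|=63, |F|=49, |δ|=221 (5 ε).
min D↑ (49 st, q0=0, F={20}): 0:m→1,i→2,8→3,d→0 1:m→4,i→5,8→6,d→7 2:m→8,i→2,8→9,d→2 3:m→6,i→9,8→3,d→10 4:m→4,i→11,8→12,d→4 5:m→13,i→5,8→14,d→15 6:m→12,i→14,8→6,d→10 7:m→4,i→16,8→6,d→7 8:m→13,i→8,8→17,d→18 9:m→17,i→9,8→9,d→19 10:m→10,i→20,8→21,d→10 11:m→20,i→11,8→22,d→11 12:m→12,i→22,8→12,d→10 13:m→13,i→23,8→24,d→25 14:m→24,i→14,8→14,d→19 15:m→13,i→16,8→14,d→15 16:m→26,i→16,8→14,d→27 17:m→24,i→17,8→17,d→28 18:m→25,i→29,8→30,d→18 19:m→31,i→20,8→21,d→19 20:m→20,i→20,8→20,d→20 21:m→20,i→20,8→21,d→21 22:m→20,i→22,8→22,d→21 23:m→20,i→23,8→32,d→33 24:m→24,i→32,8→24,d→28 25:m→25,i→33,8→34,d→25 26:m→26,i→23,8→24,d→35 27:m→36,i→27,8→37,d→27 28:m→28,i→20,8→38,d→28 29:m→39,i→29,8→30,d→40 30:m→34,i→30,8→30,d→20 31:m→31,i→20,8→41,d→28 32:m→20,i→32,8→32,d→42 33:m→20,i→33,8→43,d→33 34:m→34,i→43,8→34,d→20 35:m→44,i→33,8→45,d→35 36:m→36,i→20,8→46,d→44 37:m→46,i→37,8→37,d→19 38:m→20,i→20,8→38,d→20 39:m→39,i→33,8→34,d→35 40:m→44,i→40,8→47,d→40 41:m→20,i→20,8→41,d→42 42:m→20,i→20,8→38,d→42 43:m→20,i→43,8→43,d→20 44:m→44,i→20,8→48,d→44 45:m→48,i→43,8→45,d→20 46:m→46,i→20,8→46,d→28 47:m→48,i→47,8→47,d→20 48:m→48,i→20,8→48,d→20 [Hopcroft].
'8di': N↓-sim [56, 32, 14, 1] end={s45} — reject; 3/3 single-dels accept.
'mmim': run [56, 52, 34, 10, 1] end={s45} rej; 4/4 deletions ∈↓L.
'8d8m': run [56, 32, 14, 6, 1] end={s45} ∉↓L; 4/4 deletions ∈↓L.
'imd8d': N↓-sim [56, 48, 36, 23, 9, 2] end={s3,s45} ∉↓L; 5/5 deletions ∈↓L.
'mdidmi': run [56, 52, 48, 38, 27, 14, 1] end={s45} — reject; 6/6 deletions ∈↓L.
5 words, ⪯-incomp.


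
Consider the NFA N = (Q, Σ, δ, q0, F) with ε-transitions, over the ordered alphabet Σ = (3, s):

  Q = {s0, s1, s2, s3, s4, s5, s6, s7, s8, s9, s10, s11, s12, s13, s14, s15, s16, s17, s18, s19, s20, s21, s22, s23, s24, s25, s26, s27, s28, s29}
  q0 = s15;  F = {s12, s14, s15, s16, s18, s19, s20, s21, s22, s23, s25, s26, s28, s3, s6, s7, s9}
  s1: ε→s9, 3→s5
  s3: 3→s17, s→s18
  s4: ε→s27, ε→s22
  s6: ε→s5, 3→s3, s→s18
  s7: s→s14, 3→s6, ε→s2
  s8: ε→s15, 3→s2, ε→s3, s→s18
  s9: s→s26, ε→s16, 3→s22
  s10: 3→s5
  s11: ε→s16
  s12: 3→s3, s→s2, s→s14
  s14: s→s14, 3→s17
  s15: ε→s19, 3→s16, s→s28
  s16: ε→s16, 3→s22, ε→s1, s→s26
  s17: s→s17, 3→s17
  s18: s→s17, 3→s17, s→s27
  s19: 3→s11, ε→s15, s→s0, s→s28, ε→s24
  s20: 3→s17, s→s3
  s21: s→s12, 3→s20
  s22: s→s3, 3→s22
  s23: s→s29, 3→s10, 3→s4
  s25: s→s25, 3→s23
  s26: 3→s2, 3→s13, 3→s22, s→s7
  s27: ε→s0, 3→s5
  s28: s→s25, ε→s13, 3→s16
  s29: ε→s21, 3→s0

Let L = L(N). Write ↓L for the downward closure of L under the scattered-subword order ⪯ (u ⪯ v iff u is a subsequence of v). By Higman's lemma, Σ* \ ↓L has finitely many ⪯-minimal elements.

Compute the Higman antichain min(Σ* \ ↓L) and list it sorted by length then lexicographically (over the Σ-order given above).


A = [33s3, 33sss, 3sss3, 3ss333, 3ss3ss, ss3s33].

|Q|=30, |F|=17, |δ|=65 (17 ε).
min D↑ (16 st, q0=0, F={9}): 0:3→1,s→2 1:3→3,s→4 2:3→1,s→5 3:3→3,s→6 4:3→3,s→7 5:3→8,s→5 6:3→9,s→10 7:3→11,s→12 8:3→3,s→13 9:3→9,s→9 10:3→9,s→9 11:3→6,s→10 12:3→9,s→12 13:3→14,s→15 14:3→9,s→6 15:3→6,s→12 (ε-aug+det+¬).
'33s3': run [29, 24, 13, 6, 2] end={s17,s5} ∉↓L; 4/4 deletions ∈↓L.
'33sss': N↓-sim [29, 24, 13, 6, 5, 4] end={s0,s17,s27,s5} — reject; 5/5 single-dels accept.
'3sss3': N↓-sim [29, 24, 17, 11, 7, 2] end={s17,s5} — reject; 5/5 deletions ∈↓L.
'3ss333': |S_i|=[29, 24, 17, 11, 7, 6, 2] end={s17,s5} — reject; 6/6 del acc.
'3ss3ss': run [29, 24, 17, 11, 7, 5, 4] end={s0,s17,s27,s5} ∉↓L; 6/6 single-dels accept.
'ss3s33': N↓-sim [29, 25, 21, 18, 12, 7, 2] end={s17,s5} — reject; 6/6 del acc.
6 words, ⪯-incomp.


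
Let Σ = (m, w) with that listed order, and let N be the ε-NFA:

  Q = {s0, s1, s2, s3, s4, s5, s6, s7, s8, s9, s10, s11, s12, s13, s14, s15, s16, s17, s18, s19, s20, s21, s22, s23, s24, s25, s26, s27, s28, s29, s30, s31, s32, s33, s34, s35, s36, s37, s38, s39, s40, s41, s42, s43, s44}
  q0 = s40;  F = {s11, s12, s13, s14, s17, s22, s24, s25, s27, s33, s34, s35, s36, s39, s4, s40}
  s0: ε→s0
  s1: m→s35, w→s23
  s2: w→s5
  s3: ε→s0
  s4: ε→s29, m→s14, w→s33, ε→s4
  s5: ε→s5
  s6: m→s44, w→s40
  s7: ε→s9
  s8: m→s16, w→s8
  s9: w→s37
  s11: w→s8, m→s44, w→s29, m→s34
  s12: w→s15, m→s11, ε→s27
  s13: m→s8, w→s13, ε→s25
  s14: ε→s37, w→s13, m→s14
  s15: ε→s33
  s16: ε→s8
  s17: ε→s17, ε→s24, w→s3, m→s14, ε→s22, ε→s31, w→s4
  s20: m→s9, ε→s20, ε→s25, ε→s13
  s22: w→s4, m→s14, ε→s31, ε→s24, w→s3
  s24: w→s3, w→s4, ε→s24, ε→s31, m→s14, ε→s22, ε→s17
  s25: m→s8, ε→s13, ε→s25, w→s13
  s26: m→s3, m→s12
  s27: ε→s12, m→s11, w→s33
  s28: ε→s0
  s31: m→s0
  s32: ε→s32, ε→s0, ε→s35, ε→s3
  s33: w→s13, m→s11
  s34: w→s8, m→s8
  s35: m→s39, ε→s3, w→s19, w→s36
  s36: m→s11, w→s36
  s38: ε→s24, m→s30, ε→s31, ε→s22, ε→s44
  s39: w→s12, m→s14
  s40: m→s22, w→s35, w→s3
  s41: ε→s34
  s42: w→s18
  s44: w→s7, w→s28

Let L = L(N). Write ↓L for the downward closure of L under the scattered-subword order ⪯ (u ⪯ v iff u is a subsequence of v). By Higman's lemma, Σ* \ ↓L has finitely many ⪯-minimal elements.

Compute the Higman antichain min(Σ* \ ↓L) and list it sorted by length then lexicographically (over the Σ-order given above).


|Q|=45, |F|=16, |δ|=93 (38 ε).
min D↑ (13 st, q0=0, F={11}): 0:m→1,w→2 1:m→3,w→4 2:m→5,w→6 3:m→3,w→7 4:m→3,w→8 5:m→3,w→9 6:m→10,w→6 7:m→11,w→7 8:m→10,w→7 9:m→10,w→8 10:m→12,w→11 11:m→11,w→11 12:m→11,w→11 (ε-aug+det+¬).
'mmwm': run [29, 25, 14, 10, 2] end={s16,s8} ∉↓L; 4/4 deletions ∈↓L.
'wwmw': |S_i|=[29, 24, 19, 11, 8] end={s0,s16,s28,s29,s37,s7,s8,s9} rej; 4/4 deletions ∈↓L.
'mwwwm': N↓-sim [29, 25, 20, 15, 10, 2] end={s16,s8} — reject; 5/5 deletions ∈↓L.
'wwmmm': N↓-sim [29, 24, 19, 11, 9, 2] end={s16,s8} — reject; 5/5 del acc.
4 words, ⪯-incomp.

Antichain: [mmwm, wwmw, mwwwm, wwmmm].


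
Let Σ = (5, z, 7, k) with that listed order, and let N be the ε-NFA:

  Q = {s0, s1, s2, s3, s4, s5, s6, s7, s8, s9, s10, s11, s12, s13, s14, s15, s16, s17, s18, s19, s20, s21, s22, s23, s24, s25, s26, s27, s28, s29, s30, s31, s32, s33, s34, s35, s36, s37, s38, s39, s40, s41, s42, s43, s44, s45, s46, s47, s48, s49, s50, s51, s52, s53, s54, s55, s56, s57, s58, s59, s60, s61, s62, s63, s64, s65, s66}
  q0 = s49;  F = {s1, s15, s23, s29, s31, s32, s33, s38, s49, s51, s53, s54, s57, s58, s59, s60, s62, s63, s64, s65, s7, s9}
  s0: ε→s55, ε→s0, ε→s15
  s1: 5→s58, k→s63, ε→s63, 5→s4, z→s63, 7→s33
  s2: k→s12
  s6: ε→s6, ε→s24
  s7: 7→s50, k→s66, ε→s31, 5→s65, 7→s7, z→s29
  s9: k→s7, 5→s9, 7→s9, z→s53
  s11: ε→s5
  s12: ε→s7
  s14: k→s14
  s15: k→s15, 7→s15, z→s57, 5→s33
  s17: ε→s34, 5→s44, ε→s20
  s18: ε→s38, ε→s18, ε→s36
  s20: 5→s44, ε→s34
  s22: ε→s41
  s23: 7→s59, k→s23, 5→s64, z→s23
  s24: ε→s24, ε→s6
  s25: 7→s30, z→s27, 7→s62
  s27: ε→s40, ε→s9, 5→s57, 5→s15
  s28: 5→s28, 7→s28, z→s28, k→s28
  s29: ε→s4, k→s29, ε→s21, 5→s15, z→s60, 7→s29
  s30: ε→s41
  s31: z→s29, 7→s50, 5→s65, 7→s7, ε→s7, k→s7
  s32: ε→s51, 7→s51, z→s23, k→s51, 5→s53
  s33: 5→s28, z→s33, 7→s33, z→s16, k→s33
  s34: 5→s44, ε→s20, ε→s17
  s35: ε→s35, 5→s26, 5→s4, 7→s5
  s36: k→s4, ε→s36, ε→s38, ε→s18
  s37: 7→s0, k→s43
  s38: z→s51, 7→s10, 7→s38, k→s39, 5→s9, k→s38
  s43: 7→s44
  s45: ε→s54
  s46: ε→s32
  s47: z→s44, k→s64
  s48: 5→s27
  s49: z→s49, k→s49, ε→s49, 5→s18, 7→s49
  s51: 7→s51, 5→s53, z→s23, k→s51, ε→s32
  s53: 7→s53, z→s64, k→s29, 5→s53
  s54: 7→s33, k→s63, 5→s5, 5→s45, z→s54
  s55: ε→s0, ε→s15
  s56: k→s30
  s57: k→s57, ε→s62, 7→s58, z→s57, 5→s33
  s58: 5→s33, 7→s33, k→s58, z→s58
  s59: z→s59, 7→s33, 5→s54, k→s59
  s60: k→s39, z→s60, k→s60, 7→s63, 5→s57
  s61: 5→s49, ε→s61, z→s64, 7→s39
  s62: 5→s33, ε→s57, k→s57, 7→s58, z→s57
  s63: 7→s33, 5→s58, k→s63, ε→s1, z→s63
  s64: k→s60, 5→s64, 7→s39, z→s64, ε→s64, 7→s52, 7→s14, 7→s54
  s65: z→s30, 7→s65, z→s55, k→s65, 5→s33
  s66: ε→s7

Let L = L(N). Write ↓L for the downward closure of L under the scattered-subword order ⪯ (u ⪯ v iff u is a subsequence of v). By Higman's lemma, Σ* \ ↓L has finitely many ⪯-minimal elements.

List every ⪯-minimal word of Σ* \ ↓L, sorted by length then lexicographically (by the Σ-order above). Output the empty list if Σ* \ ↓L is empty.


|Q|=67, |F|=22, |δ|=171 (43 ε).
min D↑ (19 st, q0=0, F={17}): 0:5→1,z→0,7→0,k→0 1:5→2,z→3,7→1,k→1 2:5→2,z→4,7→2,k→5 3:5→4,z→6,7→3,k→3 4:5→4,z→7,7→4,k→8 5:5→9,z→8,7→5,k→5 6:5→7,z→6,7→10,k→6 7:5→7,z→7,7→11,k→12 8:5→13,z→12,7→8,k→8 9:5→14,z→13,7→9,k→9 10:5→11,z→10,7→14,k→10 11:5→11,z→11,7→14,k→15 12:5→16,z→12,7→15,k→12 13:5→14,z→16,7→13,k→13 14:5→17,z→14,7→14,k→14 15:5→18,z→15,7→14,k→15 16:5→14,z→16,7→18,k→16 17:5→17,z→17,7→17,k→17 18:5→14,z→18,7→14,k→18.
'55k555': run [40, 39, 31, 24, 13, 3, 1] end={s28} rej; 6/6 deletions ∈↓L.
'5zz775': |S_i|=[40, 39, 29, 19, 14, 3, 1] end={s28} — reject; 6/6 del acc.
2 words, ⪯-incomp.

A = [55k555, 5zz775].


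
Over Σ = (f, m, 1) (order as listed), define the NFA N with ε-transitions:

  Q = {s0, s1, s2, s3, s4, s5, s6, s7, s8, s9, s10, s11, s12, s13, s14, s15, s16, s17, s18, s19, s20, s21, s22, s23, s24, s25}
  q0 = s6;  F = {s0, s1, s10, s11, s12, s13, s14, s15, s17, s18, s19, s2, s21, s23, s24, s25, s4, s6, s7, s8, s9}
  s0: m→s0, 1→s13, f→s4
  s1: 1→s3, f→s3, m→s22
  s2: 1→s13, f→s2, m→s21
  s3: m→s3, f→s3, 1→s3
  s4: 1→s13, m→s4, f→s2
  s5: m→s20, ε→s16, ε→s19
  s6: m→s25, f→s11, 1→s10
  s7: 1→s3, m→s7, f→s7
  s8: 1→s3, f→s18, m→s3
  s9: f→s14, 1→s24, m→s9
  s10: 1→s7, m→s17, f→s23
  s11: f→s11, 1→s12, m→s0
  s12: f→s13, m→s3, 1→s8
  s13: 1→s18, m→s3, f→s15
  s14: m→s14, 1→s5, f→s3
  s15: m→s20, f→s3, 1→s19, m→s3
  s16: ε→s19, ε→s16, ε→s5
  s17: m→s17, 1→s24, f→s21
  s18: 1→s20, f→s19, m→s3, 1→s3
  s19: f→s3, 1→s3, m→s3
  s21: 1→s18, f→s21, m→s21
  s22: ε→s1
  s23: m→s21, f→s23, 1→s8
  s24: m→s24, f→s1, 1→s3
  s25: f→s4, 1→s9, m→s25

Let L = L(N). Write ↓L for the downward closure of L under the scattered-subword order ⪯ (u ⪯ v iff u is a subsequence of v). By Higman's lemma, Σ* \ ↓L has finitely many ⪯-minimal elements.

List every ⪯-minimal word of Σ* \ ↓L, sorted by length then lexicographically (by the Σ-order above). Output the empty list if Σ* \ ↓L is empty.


min(Σ*\↓L) = [f1m, 111, m1ff, f1fff, mffm11].

|Q|=26, |F|=21, |δ|=75 (6 ε).
min D↑ (22 st, q0=0, F={12}): 0:f→1,m→2,1→3 1:f→1,m→4,1→5 2:f→6,m→2,1→7 3:f→8,m→9,1→10 4:f→6,m→4,1→11 5:f→11,m→12,1→13 6:f→14,m→6,1→11 7:f→15,m→7,1→16 8:f→8,m→17,1→13 9:f→17,m→9,1→16 10:f→10,m→10,1→12 11:f→18,m→12,1→19 12:f→12,m→12,1→12 13:f→19,m→12,1→12 14:f→14,m→17,1→11 15:f→12,m→15,1→20 16:f→21,m→16,1→12 17:f→17,m→17,1→19 18:f→12,m→12,1→20 19:f→20,m→12,1→12 20:f→12,m→12,1→12 21:f→12,m→21,1→12.
'f1m': |S_i|=[26, 20, 10, 2] end={s20,s3} rej; 3/3 deletions ∈↓L.
'111': |S_i|=[26, 20, 11, 2] end={s20,s3} ∉↓L; 3/3 deletions ∈↓L.
'm1ff': N↓-sim [26, 20, 13, 9, 1] end={s3} — reject; 4/4 deletions ∈↓L.
'f1fff': run [26, 20, 10, 6, 4, 1] end={s3} — reject; 5/5 deletions ∈↓L.
'mffm11': N↓-sim [26, 20, 15, 9, 6, 4, 2] end={s20,s3} rej; 6/6 single-dels accept.
5 minimals (antichain).


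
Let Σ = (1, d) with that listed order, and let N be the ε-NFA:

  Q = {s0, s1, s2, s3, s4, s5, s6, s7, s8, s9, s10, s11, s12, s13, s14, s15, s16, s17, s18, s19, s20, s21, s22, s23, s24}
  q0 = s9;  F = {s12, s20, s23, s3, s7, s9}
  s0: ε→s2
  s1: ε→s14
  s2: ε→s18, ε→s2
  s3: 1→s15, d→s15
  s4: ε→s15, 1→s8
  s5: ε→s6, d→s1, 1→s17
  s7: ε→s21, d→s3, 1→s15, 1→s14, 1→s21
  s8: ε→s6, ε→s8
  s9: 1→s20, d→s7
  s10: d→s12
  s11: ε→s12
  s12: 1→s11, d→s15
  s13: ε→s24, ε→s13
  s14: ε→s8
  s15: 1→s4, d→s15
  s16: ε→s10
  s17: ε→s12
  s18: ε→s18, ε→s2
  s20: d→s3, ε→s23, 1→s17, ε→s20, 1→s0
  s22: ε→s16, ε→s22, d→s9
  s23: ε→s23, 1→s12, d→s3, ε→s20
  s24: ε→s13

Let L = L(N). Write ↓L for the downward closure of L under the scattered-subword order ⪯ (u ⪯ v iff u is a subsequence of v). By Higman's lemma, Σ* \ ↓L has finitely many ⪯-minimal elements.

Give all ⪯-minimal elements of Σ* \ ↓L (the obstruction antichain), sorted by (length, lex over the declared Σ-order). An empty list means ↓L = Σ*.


|Q|=25, |F|=6, |δ|=46 (24 ε).
min D↑ (6 st, q0=0, F={5}): 0:1→1,d→2 1:1→3,d→4 2:1→5,d→4 3:1→3,d→5 4:1→5,d→5 5:1→5,d→5 [Hopcroft].
'd1': |S_i|=[17, 8, 6] end={s14,s15,s21,s4,s6,s8} ∉↓L; 2/2 single-dels accept.
'11d': run [17, 15, 10, 4] end={s15,s4,s6,s8} ∉↓L; 3/3 deletions ∈↓L.
'1dd': |S_i|=[17, 15, 5, 4] end={s15,s4,s6,s8} ∉↓L; 3/3 del acc.
'ddd': run [17, 8, 5, 4] end={s15,s4,s6,s8} ∉↓L; 3/3 single-dels accept.
4 minimals (antichain).

A = [d1, 11d, 1dd, ddd].


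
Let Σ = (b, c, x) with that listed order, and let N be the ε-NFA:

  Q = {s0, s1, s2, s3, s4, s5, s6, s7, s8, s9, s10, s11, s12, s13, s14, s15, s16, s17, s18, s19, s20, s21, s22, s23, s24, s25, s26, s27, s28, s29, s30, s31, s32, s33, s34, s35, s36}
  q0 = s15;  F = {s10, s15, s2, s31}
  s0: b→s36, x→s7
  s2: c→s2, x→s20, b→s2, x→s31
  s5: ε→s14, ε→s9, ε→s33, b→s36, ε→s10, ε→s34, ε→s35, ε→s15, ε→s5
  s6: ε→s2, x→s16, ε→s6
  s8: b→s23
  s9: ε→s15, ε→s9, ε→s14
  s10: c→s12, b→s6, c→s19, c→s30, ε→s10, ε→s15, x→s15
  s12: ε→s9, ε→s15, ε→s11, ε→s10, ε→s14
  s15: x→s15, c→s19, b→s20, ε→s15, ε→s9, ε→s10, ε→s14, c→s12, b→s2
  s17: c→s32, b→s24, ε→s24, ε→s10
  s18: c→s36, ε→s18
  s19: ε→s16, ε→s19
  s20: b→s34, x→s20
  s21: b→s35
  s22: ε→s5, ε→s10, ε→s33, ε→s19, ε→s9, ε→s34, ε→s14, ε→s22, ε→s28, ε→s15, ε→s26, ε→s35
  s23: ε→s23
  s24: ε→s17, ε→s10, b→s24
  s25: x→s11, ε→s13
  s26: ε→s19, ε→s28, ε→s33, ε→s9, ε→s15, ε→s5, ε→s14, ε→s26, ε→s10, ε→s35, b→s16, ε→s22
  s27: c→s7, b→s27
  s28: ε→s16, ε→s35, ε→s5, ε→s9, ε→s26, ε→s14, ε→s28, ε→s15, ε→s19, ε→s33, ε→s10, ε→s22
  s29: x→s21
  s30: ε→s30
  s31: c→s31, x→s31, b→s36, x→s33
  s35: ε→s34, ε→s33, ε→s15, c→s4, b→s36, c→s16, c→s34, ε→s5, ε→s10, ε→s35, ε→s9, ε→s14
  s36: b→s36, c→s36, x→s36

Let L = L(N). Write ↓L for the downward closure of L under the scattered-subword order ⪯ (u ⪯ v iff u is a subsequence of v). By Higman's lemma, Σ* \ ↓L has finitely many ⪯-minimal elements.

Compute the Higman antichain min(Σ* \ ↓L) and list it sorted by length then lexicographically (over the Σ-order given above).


|Q|=37, |F|=4, |δ|=119 (77 ε).
min D↑ (4 st, q0=0, F={3}): 0:b→1,c→0,x→0 1:b→1,c→1,x→2 2:b→3,c→2,x→2 3:b→3,c→3,x→3 [Hopcroft].
'bxb': N↓-sim [16, 8, 6, 2] end={s34,s36} rej; 3/3 del acc.
1 minimals (antichain).

min(Σ*\↓L) = [bxb].


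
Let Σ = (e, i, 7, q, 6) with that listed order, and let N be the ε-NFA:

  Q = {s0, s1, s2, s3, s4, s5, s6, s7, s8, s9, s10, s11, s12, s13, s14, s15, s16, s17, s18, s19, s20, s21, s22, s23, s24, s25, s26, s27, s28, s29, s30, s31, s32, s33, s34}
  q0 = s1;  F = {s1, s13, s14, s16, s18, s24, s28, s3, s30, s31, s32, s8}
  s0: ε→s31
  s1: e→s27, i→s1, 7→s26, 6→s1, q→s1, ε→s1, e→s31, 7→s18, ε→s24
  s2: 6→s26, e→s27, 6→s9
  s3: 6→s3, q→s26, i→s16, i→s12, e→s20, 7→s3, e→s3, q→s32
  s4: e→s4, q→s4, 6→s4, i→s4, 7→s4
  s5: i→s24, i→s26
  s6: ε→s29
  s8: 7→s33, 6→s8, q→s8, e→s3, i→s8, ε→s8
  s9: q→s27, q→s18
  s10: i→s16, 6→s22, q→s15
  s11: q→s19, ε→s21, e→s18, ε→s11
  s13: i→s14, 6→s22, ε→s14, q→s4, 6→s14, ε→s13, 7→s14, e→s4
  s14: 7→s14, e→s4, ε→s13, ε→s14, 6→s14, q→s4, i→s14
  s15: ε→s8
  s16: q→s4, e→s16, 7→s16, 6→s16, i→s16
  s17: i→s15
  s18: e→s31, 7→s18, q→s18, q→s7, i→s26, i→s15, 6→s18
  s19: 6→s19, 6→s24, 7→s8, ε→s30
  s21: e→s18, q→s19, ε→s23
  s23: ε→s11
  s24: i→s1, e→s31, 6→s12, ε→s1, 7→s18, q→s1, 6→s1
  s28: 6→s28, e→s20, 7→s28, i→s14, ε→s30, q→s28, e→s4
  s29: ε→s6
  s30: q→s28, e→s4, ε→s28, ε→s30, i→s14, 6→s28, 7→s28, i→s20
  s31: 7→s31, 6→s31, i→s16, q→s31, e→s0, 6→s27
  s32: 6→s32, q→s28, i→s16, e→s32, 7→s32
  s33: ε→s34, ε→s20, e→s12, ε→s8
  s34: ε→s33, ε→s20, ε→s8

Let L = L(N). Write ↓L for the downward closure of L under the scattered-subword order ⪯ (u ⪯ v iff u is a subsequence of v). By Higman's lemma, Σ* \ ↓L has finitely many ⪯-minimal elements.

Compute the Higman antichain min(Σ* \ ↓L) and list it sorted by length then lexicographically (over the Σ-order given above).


|Q|=35, |F|=12, |δ|=122 (26 ε).
min D↑ (10 st, q0=0, F={5}): 0:e→1,i→0,7→2,q→0,6→0 1:e→1,i→3,7→1,q→1,6→1 2:e→1,i→4,7→2,q→2,6→2 3:e→3,i→3,7→3,q→5,6→3 4:e→6,i→4,7→4,q→4,6→4 5:e→5,i→5,7→5,q→5,6→5 6:e→6,i→3,7→6,q→7,6→6 7:e→7,i→3,7→7,q→8,6→7 8:e→5,i→9,7→8,q→8,6→8 9:e→5,i→9,7→9,q→5,6→9 [Hopcroft].
'eiq': run [23, 15, 7, 1] end={s4} — reject; 3/3 del acc.
'7ieqqe': run [23, 21, 16, 12, 10, 7, 2] end={s20,s4} ∉↓L; 6/6 del acc.
2 minimals (antichain).

Antichain: [eiq, 7ieqqe].
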